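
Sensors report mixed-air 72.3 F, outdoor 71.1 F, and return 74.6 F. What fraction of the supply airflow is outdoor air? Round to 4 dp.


frac = (72.3 - 74.6) / (71.1 - 74.6) = 0.6571

0.6571


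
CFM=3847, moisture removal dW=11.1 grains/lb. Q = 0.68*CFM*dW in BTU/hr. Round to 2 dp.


Q = 0.68 * 3847 * 11.1 = 29037.16 BTU/hr

29037.16 BTU/hr


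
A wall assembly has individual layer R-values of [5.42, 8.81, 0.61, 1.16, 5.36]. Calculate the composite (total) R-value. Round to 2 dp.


R_total = 5.42 + 8.81 + 0.61 + 1.16 + 5.36 = 21.36

21.36


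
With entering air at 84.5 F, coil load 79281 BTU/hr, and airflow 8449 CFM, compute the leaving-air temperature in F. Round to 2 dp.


dT = 79281/(1.08*8449) = 8.6884
T_leave = 84.5 - 8.6884 = 75.81 F

75.81 F


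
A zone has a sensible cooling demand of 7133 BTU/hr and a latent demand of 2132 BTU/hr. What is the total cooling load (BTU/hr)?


Qt = 7133 + 2132 = 9265 BTU/hr

9265 BTU/hr


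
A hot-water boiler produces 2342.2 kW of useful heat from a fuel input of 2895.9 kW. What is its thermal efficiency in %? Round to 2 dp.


eta = (2342.2/2895.9)*100 = 80.88 %

80.88 %


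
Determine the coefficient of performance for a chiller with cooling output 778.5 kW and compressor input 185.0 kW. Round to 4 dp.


COP = 778.5 / 185.0 = 4.2081

4.2081


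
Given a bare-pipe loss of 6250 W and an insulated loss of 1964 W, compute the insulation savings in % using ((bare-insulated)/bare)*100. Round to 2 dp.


Savings = ((6250-1964)/6250)*100 = 68.58 %

68.58 %


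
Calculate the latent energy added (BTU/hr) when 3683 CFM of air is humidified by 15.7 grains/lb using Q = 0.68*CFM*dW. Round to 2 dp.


Q = 0.68 * 3683 * 15.7 = 39319.71 BTU/hr

39319.71 BTU/hr


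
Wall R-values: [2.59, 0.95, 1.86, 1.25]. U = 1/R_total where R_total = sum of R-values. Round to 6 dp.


R_total = 2.59 + 0.95 + 1.86 + 1.25 = 6.65
U = 1/6.65 = 0.150376

0.150376


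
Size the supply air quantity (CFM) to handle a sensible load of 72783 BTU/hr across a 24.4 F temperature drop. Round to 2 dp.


CFM = 72783 / (1.08 * 24.4) = 2761.95

2761.95 CFM


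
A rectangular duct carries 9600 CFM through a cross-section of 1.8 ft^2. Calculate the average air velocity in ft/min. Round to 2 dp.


V = 9600 / 1.8 = 5333.33 ft/min

5333.33 ft/min


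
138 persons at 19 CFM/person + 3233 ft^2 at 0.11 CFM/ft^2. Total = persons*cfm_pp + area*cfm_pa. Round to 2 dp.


Total = 138*19 + 3233*0.11 = 2977.63 CFM

2977.63 CFM


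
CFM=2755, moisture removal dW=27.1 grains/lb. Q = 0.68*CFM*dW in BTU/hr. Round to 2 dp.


Q = 0.68 * 2755 * 27.1 = 50769.14 BTU/hr

50769.14 BTU/hr


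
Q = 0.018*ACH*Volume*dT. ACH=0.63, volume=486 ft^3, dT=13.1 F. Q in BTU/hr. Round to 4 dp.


Q = 0.018 * 0.63 * 486 * 13.1 = 72.1972 BTU/hr

72.1972 BTU/hr


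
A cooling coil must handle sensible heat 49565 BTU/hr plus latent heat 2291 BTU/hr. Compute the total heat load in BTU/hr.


Qt = 49565 + 2291 = 51856 BTU/hr

51856 BTU/hr


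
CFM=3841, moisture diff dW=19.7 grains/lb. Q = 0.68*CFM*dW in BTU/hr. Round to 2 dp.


Q = 0.68 * 3841 * 19.7 = 51454.04 BTU/hr

51454.04 BTU/hr


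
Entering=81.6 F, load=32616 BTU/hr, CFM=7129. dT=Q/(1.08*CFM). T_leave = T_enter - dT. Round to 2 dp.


dT = 32616/(1.08*7129) = 4.2362
T_leave = 81.6 - 4.2362 = 77.36 F

77.36 F


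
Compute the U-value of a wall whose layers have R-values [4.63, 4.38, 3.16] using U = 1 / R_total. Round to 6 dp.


R_total = 4.63 + 4.38 + 3.16 = 12.17
U = 1/12.17 = 0.082169

0.082169


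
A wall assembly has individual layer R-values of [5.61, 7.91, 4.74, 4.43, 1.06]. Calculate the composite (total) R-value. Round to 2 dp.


R_total = 5.61 + 7.91 + 4.74 + 4.43 + 1.06 = 23.75

23.75


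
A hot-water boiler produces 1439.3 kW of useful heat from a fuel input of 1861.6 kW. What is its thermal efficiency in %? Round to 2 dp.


eta = (1439.3/1861.6)*100 = 77.32 %

77.32 %


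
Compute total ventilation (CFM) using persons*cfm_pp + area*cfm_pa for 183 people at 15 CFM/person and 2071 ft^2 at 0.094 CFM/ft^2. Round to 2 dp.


Total = 183*15 + 2071*0.094 = 2939.67 CFM

2939.67 CFM


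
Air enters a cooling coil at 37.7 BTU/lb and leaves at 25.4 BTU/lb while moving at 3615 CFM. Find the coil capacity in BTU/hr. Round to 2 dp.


Q = 4.5 * 3615 * (37.7 - 25.4) = 200090.25 BTU/hr

200090.25 BTU/hr


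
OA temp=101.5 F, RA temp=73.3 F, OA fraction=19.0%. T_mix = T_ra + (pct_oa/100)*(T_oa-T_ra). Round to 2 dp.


T_mix = 73.3 + (19.0/100)*(101.5-73.3) = 78.66 F

78.66 F


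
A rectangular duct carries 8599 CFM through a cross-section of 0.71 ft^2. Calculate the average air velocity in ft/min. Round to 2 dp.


V = 8599 / 0.71 = 12111.27 ft/min

12111.27 ft/min


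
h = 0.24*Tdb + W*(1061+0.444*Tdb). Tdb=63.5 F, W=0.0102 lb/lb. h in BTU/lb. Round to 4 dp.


h = 0.24*63.5 + 0.0102*(1061+0.444*63.5) = 26.3498 BTU/lb

26.3498 BTU/lb


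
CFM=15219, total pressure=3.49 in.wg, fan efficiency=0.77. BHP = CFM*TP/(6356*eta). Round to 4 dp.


BHP = 15219 * 3.49 / (6356 * 0.77) = 10.8527 hp

10.8527 hp


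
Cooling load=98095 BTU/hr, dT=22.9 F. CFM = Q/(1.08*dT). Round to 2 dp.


CFM = 98095 / (1.08 * 22.9) = 3966.32

3966.32 CFM


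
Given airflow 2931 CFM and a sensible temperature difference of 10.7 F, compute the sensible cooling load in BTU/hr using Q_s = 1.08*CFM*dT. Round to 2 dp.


Q = 1.08 * 2931 * 10.7 = 33870.64 BTU/hr

33870.64 BTU/hr


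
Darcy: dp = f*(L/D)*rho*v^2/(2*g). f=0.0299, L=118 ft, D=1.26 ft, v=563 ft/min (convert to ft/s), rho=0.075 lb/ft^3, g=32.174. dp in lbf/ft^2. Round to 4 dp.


v_fps = 563/60 = 9.3833 ft/s
dp = 0.0299*(118/1.26)*0.075*9.3833^2/(2*32.174) = 0.2874 lbf/ft^2

0.2874 lbf/ft^2


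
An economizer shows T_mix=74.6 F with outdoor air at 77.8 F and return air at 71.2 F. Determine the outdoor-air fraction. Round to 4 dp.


frac = (74.6 - 71.2) / (77.8 - 71.2) = 0.5152

0.5152


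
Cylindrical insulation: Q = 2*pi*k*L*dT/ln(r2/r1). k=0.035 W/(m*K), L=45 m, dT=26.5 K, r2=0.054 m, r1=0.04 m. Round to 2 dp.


Q = 2*pi*0.035*45*26.5/ln(0.054/0.04) = 873.84 W

873.84 W


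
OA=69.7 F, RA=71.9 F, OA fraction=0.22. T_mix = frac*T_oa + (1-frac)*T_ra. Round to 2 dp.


T_mix = 0.22*69.7 + 0.78*71.9 = 71.42 F

71.42 F


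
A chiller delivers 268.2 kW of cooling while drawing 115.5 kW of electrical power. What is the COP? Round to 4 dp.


COP = 268.2 / 115.5 = 2.3221

2.3221


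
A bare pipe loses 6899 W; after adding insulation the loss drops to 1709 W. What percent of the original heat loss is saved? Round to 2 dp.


Savings = ((6899-1709)/6899)*100 = 75.23 %

75.23 %


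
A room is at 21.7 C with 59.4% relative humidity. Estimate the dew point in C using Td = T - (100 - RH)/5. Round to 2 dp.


Td = 21.7 - (100-59.4)/5 = 13.58 C

13.58 C


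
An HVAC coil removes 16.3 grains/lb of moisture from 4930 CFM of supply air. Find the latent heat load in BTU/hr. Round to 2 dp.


Q = 0.68 * 4930 * 16.3 = 54644.12 BTU/hr

54644.12 BTU/hr


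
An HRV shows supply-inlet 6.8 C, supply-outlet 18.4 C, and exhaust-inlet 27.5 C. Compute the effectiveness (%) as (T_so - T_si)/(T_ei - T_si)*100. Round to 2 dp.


eff = (18.4-6.8)/(27.5-6.8)*100 = 56.04 %

56.04 %


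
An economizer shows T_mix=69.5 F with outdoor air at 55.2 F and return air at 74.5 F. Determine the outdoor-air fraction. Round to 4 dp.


frac = (69.5 - 74.5) / (55.2 - 74.5) = 0.2591

0.2591


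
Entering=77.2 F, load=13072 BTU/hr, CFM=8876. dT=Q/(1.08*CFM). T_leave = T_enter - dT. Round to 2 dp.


dT = 13072/(1.08*8876) = 1.3636
T_leave = 77.2 - 1.3636 = 75.84 F

75.84 F


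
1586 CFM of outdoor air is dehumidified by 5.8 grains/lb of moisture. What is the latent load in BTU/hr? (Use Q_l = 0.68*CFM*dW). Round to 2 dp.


Q = 0.68 * 1586 * 5.8 = 6255.18 BTU/hr

6255.18 BTU/hr


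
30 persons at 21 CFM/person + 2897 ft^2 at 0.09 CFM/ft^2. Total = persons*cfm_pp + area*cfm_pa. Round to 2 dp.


Total = 30*21 + 2897*0.09 = 890.73 CFM

890.73 CFM


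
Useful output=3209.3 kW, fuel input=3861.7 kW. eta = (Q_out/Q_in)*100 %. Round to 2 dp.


eta = (3209.3/3861.7)*100 = 83.11 %

83.11 %


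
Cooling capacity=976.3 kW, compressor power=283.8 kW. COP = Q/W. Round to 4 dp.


COP = 976.3 / 283.8 = 3.4401

3.4401


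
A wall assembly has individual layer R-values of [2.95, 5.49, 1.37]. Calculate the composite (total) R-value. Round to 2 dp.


R_total = 2.95 + 5.49 + 1.37 = 9.81

9.81


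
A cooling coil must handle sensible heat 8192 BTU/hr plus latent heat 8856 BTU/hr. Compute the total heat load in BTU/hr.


Qt = 8192 + 8856 = 17048 BTU/hr

17048 BTU/hr


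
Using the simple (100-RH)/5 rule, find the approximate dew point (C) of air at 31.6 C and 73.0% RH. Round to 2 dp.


Td = 31.6 - (100-73.0)/5 = 26.20 C

26.20 C


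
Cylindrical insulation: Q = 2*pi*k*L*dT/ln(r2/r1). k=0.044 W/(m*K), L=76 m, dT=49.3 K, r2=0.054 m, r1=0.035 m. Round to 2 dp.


Q = 2*pi*0.044*76*49.3/ln(0.054/0.035) = 2388.73 W

2388.73 W


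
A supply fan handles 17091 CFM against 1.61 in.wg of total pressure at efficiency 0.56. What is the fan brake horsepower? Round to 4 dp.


BHP = 17091 * 1.61 / (6356 * 0.56) = 7.7307 hp

7.7307 hp


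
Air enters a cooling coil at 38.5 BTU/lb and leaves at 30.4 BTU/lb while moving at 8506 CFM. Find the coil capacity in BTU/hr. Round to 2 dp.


Q = 4.5 * 8506 * (38.5 - 30.4) = 310043.70 BTU/hr

310043.70 BTU/hr


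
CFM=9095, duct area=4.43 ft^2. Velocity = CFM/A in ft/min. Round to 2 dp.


V = 9095 / 4.43 = 2053.05 ft/min

2053.05 ft/min


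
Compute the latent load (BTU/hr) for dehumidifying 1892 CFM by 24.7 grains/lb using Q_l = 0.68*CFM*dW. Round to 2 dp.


Q = 0.68 * 1892 * 24.7 = 31778.03 BTU/hr

31778.03 BTU/hr


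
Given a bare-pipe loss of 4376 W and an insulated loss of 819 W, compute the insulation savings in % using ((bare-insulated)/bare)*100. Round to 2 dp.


Savings = ((4376-819)/4376)*100 = 81.28 %

81.28 %


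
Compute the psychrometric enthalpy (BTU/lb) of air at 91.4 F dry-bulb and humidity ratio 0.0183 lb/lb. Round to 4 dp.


h = 0.24*91.4 + 0.0183*(1061+0.444*91.4) = 42.0949 BTU/lb

42.0949 BTU/lb


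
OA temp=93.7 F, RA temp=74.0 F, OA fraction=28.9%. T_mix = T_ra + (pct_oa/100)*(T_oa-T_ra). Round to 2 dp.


T_mix = 74.0 + (28.9/100)*(93.7-74.0) = 79.69 F

79.69 F


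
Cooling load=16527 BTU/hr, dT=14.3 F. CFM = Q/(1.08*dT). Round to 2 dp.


CFM = 16527 / (1.08 * 14.3) = 1070.12

1070.12 CFM


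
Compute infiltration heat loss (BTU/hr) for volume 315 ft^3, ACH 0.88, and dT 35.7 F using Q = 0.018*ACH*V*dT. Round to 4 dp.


Q = 0.018 * 0.88 * 315 * 35.7 = 178.1287 BTU/hr

178.1287 BTU/hr


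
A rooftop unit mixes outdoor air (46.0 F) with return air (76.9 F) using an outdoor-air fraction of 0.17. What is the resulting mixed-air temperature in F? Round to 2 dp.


T_mix = 0.17*46.0 + 0.83*76.9 = 71.65 F

71.65 F


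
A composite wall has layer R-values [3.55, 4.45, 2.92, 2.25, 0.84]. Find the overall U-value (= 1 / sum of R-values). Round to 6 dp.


R_total = 3.55 + 4.45 + 2.92 + 2.25 + 0.84 = 14.01
U = 1/14.01 = 0.071378

0.071378


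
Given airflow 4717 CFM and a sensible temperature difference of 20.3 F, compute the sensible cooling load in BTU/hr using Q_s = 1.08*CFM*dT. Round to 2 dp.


Q = 1.08 * 4717 * 20.3 = 103415.51 BTU/hr

103415.51 BTU/hr


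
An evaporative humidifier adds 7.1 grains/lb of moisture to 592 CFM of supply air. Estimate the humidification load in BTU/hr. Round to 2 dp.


Q = 0.68 * 592 * 7.1 = 2858.18 BTU/hr

2858.18 BTU/hr


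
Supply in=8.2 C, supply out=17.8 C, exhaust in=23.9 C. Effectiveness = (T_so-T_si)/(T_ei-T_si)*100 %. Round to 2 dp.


eff = (17.8-8.2)/(23.9-8.2)*100 = 61.15 %

61.15 %


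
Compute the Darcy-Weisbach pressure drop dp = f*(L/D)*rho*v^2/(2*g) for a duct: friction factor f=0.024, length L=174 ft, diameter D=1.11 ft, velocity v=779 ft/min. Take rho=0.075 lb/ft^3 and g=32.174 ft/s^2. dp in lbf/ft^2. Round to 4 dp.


v_fps = 779/60 = 12.9833 ft/s
dp = 0.024*(174/1.11)*0.075*12.9833^2/(2*32.174) = 0.7392 lbf/ft^2

0.7392 lbf/ft^2


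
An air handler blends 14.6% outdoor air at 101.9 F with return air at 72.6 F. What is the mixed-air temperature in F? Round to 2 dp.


T_mix = 72.6 + (14.6/100)*(101.9-72.6) = 76.88 F

76.88 F


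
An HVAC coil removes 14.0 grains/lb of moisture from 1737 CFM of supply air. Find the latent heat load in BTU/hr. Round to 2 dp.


Q = 0.68 * 1737 * 14.0 = 16536.24 BTU/hr

16536.24 BTU/hr


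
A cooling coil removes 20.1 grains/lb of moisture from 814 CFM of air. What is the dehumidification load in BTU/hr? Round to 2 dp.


Q = 0.68 * 814 * 20.1 = 11125.75 BTU/hr

11125.75 BTU/hr


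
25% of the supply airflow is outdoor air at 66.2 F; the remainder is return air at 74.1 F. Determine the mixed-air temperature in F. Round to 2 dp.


T_mix = 0.25*66.2 + 0.75*74.1 = 72.13 F

72.13 F


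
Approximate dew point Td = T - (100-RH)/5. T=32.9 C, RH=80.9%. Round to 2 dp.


Td = 32.9 - (100-80.9)/5 = 29.08 C

29.08 C


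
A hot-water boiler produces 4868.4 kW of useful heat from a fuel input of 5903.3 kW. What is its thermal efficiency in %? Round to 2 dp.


eta = (4868.4/5903.3)*100 = 82.47 %

82.47 %


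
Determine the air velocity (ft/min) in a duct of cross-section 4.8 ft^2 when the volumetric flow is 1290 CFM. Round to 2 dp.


V = 1290 / 4.8 = 268.75 ft/min

268.75 ft/min


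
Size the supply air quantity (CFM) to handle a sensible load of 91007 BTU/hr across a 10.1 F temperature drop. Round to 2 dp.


CFM = 91007 / (1.08 * 10.1) = 8343.14

8343.14 CFM


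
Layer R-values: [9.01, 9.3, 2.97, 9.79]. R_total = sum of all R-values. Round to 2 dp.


R_total = 9.01 + 9.3 + 2.97 + 9.79 = 31.07

31.07


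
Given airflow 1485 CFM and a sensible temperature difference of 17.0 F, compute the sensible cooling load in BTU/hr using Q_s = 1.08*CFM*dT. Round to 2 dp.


Q = 1.08 * 1485 * 17.0 = 27264.60 BTU/hr

27264.60 BTU/hr


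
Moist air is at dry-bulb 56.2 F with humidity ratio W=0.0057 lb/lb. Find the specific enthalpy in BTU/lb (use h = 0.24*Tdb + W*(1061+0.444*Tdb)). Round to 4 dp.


h = 0.24*56.2 + 0.0057*(1061+0.444*56.2) = 19.6779 BTU/lb

19.6779 BTU/lb


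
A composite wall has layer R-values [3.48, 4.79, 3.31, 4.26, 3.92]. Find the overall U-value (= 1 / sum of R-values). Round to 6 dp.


R_total = 3.48 + 4.79 + 3.31 + 4.26 + 3.92 = 19.76
U = 1/19.76 = 0.050607

0.050607


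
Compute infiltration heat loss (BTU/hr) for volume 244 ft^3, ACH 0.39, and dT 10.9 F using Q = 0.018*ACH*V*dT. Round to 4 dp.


Q = 0.018 * 0.39 * 244 * 10.9 = 18.6704 BTU/hr

18.6704 BTU/hr


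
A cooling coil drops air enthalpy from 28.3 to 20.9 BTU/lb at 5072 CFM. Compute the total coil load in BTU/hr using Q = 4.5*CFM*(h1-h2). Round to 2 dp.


Q = 4.5 * 5072 * (28.3 - 20.9) = 168897.60 BTU/hr

168897.60 BTU/hr


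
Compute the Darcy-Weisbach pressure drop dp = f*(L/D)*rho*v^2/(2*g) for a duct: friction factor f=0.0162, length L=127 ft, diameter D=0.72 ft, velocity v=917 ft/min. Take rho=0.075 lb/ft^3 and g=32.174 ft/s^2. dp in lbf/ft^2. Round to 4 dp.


v_fps = 917/60 = 15.2833 ft/s
dp = 0.0162*(127/0.72)*0.075*15.2833^2/(2*32.174) = 0.7779 lbf/ft^2

0.7779 lbf/ft^2


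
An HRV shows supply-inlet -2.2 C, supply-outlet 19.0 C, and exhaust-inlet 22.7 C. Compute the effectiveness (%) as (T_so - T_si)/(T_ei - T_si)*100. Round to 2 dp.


eff = (19.0-(-2.2))/(22.7-(-2.2))*100 = 85.14 %

85.14 %


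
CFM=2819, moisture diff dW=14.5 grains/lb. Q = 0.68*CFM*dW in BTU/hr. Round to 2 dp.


Q = 0.68 * 2819 * 14.5 = 27795.34 BTU/hr

27795.34 BTU/hr


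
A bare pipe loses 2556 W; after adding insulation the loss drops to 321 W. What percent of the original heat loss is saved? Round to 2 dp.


Savings = ((2556-321)/2556)*100 = 87.44 %

87.44 %


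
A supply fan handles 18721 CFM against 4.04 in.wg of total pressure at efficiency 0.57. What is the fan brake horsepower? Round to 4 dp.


BHP = 18721 * 4.04 / (6356 * 0.57) = 20.8762 hp

20.8762 hp


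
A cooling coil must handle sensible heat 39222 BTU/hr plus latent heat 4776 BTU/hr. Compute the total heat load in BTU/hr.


Qt = 39222 + 4776 = 43998 BTU/hr

43998 BTU/hr


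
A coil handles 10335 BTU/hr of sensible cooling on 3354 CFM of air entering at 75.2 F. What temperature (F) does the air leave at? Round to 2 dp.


dT = 10335/(1.08*3354) = 2.8531
T_leave = 75.2 - 2.8531 = 72.35 F

72.35 F


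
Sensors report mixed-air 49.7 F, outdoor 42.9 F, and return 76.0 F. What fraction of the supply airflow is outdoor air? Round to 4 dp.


frac = (49.7 - 76.0) / (42.9 - 76.0) = 0.7946

0.7946


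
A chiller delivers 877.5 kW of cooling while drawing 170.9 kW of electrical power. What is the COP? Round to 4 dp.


COP = 877.5 / 170.9 = 5.1346

5.1346


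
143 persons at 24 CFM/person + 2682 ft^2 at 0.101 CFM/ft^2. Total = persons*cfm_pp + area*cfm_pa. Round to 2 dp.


Total = 143*24 + 2682*0.101 = 3702.88 CFM

3702.88 CFM


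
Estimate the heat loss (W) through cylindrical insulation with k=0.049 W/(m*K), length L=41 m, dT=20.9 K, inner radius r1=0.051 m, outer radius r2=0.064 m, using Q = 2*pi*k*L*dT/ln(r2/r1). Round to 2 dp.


Q = 2*pi*0.049*41*20.9/ln(0.064/0.051) = 1161.90 W

1161.90 W


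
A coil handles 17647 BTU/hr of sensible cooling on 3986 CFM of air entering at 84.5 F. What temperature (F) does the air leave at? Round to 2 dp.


dT = 17647/(1.08*3986) = 4.0993
T_leave = 84.5 - 4.0993 = 80.40 F

80.40 F


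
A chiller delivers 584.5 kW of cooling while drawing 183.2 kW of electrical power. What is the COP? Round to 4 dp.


COP = 584.5 / 183.2 = 3.1905

3.1905


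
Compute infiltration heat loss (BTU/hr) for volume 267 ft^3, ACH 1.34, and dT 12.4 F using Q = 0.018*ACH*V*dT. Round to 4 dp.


Q = 0.018 * 1.34 * 267 * 12.4 = 79.8565 BTU/hr

79.8565 BTU/hr


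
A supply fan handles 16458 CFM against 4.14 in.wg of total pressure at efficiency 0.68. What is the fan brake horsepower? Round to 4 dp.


BHP = 16458 * 4.14 / (6356 * 0.68) = 15.7647 hp

15.7647 hp


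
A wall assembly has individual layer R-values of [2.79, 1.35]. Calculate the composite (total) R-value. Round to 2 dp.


R_total = 2.79 + 1.35 = 4.14

4.14


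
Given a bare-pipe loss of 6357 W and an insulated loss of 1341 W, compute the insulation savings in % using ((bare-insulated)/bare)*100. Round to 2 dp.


Savings = ((6357-1341)/6357)*100 = 78.91 %

78.91 %


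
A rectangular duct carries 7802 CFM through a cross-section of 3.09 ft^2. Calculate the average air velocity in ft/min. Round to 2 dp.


V = 7802 / 3.09 = 2524.92 ft/min

2524.92 ft/min


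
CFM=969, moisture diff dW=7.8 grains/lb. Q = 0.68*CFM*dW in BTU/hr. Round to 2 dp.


Q = 0.68 * 969 * 7.8 = 5139.58 BTU/hr

5139.58 BTU/hr


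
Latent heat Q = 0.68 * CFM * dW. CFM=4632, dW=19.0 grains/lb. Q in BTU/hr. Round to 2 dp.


Q = 0.68 * 4632 * 19.0 = 59845.44 BTU/hr

59845.44 BTU/hr


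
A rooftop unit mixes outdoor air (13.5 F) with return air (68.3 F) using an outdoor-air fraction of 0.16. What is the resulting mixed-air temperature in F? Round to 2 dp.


T_mix = 0.16*13.5 + 0.84*68.3 = 59.53 F

59.53 F


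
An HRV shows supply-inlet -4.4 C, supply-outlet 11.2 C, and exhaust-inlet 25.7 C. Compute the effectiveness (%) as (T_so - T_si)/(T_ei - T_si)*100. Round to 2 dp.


eff = (11.2-(-4.4))/(25.7-(-4.4))*100 = 51.83 %

51.83 %


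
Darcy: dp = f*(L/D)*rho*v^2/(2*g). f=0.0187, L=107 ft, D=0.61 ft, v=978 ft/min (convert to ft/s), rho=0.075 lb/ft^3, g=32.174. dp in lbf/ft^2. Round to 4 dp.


v_fps = 978/60 = 16.3 ft/s
dp = 0.0187*(107/0.61)*0.075*16.3^2/(2*32.174) = 1.0158 lbf/ft^2

1.0158 lbf/ft^2


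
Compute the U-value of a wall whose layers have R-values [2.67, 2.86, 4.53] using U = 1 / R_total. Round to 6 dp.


R_total = 2.67 + 2.86 + 4.53 = 10.06
U = 1/10.06 = 0.099404

0.099404


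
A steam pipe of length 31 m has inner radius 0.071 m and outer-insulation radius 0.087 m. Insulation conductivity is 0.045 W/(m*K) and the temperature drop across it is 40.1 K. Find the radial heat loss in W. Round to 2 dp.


Q = 2*pi*0.045*31*40.1/ln(0.087/0.071) = 1729.48 W

1729.48 W


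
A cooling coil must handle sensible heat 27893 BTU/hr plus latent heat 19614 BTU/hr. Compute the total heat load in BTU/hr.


Qt = 27893 + 19614 = 47507 BTU/hr

47507 BTU/hr


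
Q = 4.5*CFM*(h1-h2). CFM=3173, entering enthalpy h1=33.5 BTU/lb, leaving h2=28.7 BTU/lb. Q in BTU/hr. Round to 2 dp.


Q = 4.5 * 3173 * (33.5 - 28.7) = 68536.80 BTU/hr

68536.80 BTU/hr


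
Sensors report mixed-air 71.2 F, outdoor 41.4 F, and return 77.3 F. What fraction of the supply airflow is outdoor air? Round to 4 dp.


frac = (71.2 - 77.3) / (41.4 - 77.3) = 0.1699

0.1699


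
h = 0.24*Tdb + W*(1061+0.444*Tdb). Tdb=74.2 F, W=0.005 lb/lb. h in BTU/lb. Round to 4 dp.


h = 0.24*74.2 + 0.005*(1061+0.444*74.2) = 23.2777 BTU/lb

23.2777 BTU/lb


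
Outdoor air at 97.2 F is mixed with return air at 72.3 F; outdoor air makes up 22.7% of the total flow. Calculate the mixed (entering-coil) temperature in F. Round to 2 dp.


T_mix = 72.3 + (22.7/100)*(97.2-72.3) = 77.95 F

77.95 F


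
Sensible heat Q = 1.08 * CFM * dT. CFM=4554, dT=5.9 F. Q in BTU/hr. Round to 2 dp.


Q = 1.08 * 4554 * 5.9 = 29018.09 BTU/hr

29018.09 BTU/hr


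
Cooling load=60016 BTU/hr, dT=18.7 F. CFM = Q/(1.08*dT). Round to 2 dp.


CFM = 60016 / (1.08 * 18.7) = 2971.68

2971.68 CFM


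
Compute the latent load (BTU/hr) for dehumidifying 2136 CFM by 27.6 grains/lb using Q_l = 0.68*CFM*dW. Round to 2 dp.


Q = 0.68 * 2136 * 27.6 = 40088.45 BTU/hr

40088.45 BTU/hr


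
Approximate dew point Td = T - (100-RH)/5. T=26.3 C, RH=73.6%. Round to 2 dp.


Td = 26.3 - (100-73.6)/5 = 21.02 C

21.02 C


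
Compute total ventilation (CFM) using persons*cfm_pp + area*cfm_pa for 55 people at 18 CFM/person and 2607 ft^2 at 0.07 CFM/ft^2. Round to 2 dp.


Total = 55*18 + 2607*0.07 = 1172.49 CFM

1172.49 CFM


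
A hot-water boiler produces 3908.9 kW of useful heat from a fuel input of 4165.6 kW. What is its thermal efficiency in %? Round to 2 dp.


eta = (3908.9/4165.6)*100 = 93.84 %

93.84 %


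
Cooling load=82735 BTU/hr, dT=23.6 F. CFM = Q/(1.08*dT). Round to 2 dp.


CFM = 82735 / (1.08 * 23.6) = 3246.04

3246.04 CFM


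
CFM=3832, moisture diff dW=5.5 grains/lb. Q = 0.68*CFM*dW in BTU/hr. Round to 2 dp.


Q = 0.68 * 3832 * 5.5 = 14331.68 BTU/hr

14331.68 BTU/hr


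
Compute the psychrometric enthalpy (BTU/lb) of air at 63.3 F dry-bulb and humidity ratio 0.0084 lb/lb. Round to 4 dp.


h = 0.24*63.3 + 0.0084*(1061+0.444*63.3) = 24.3405 BTU/lb

24.3405 BTU/lb


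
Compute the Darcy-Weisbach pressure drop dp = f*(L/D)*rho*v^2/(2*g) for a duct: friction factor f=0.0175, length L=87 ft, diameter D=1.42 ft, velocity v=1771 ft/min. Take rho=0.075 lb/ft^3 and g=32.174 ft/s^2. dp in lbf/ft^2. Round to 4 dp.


v_fps = 1771/60 = 29.5167 ft/s
dp = 0.0175*(87/1.42)*0.075*29.5167^2/(2*32.174) = 1.0888 lbf/ft^2

1.0888 lbf/ft^2


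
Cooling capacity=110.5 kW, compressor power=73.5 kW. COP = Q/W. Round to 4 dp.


COP = 110.5 / 73.5 = 1.5034

1.5034


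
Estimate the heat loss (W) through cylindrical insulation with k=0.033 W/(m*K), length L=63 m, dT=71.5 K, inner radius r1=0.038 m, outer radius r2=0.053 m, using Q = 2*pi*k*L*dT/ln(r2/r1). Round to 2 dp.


Q = 2*pi*0.033*63*71.5/ln(0.053/0.038) = 2807.24 W

2807.24 W


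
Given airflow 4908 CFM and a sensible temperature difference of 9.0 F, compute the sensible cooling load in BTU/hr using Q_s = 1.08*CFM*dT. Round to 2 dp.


Q = 1.08 * 4908 * 9.0 = 47705.76 BTU/hr

47705.76 BTU/hr


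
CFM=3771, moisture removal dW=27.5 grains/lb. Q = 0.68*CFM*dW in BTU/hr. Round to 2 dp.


Q = 0.68 * 3771 * 27.5 = 70517.70 BTU/hr

70517.70 BTU/hr


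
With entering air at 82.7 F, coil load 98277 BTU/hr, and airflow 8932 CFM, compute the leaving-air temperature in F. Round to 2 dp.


dT = 98277/(1.08*8932) = 10.1878
T_leave = 82.7 - 10.1878 = 72.51 F

72.51 F


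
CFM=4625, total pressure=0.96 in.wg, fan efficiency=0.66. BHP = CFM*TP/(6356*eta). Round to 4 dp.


BHP = 4625 * 0.96 / (6356 * 0.66) = 1.0584 hp

1.0584 hp


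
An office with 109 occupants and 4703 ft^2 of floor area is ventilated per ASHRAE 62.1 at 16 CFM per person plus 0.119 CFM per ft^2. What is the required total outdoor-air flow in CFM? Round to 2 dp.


Total = 109*16 + 4703*0.119 = 2303.66 CFM

2303.66 CFM


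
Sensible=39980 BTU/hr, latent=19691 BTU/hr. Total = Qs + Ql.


Qt = 39980 + 19691 = 59671 BTU/hr

59671 BTU/hr


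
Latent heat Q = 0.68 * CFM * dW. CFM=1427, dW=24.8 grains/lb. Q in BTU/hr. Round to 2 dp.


Q = 0.68 * 1427 * 24.8 = 24064.93 BTU/hr

24064.93 BTU/hr


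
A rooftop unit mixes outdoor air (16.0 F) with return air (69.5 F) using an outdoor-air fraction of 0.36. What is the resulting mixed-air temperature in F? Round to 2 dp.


T_mix = 0.36*16.0 + 0.64*69.5 = 50.24 F

50.24 F


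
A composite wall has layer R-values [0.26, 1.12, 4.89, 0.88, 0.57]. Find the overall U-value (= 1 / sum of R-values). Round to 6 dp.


R_total = 0.26 + 1.12 + 4.89 + 0.88 + 0.57 = 7.72
U = 1/7.72 = 0.129534

0.129534


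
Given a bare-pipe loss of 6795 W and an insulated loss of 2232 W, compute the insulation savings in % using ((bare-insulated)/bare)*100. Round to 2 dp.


Savings = ((6795-2232)/6795)*100 = 67.15 %

67.15 %


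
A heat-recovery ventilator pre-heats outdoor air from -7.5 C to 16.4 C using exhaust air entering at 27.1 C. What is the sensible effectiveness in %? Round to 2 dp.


eff = (16.4-(-7.5))/(27.1-(-7.5))*100 = 69.08 %

69.08 %


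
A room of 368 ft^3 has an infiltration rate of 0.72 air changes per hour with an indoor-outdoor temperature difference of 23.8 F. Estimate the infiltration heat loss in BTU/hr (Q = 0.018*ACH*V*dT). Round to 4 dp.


Q = 0.018 * 0.72 * 368 * 23.8 = 113.5089 BTU/hr

113.5089 BTU/hr


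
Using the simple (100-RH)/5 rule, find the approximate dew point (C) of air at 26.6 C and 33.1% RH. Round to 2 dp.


Td = 26.6 - (100-33.1)/5 = 13.22 C

13.22 C


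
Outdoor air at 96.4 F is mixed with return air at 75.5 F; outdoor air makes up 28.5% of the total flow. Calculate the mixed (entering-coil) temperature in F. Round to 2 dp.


T_mix = 75.5 + (28.5/100)*(96.4-75.5) = 81.46 F

81.46 F


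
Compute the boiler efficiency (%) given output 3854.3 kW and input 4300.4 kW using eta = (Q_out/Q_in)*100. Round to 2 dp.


eta = (3854.3/4300.4)*100 = 89.63 %

89.63 %


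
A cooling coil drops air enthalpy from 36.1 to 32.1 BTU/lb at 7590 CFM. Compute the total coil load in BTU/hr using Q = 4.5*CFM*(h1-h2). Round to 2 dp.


Q = 4.5 * 7590 * (36.1 - 32.1) = 136620.00 BTU/hr

136620.00 BTU/hr


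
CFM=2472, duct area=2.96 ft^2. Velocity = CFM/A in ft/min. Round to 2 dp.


V = 2472 / 2.96 = 835.14 ft/min

835.14 ft/min


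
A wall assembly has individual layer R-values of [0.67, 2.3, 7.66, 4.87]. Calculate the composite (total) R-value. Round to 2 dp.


R_total = 0.67 + 2.3 + 7.66 + 4.87 = 15.50

15.50


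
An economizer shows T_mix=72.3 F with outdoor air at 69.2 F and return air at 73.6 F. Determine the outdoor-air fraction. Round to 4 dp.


frac = (72.3 - 73.6) / (69.2 - 73.6) = 0.2955

0.2955


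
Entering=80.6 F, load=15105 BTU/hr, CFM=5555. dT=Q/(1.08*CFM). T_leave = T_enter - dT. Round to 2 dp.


dT = 15105/(1.08*5555) = 2.5178
T_leave = 80.6 - 2.5178 = 78.08 F

78.08 F


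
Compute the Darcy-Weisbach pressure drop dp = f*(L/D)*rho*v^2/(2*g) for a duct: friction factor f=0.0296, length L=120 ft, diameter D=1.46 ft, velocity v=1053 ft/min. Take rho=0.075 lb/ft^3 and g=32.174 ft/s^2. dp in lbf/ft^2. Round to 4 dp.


v_fps = 1053/60 = 17.55 ft/s
dp = 0.0296*(120/1.46)*0.075*17.55^2/(2*32.174) = 0.8734 lbf/ft^2

0.8734 lbf/ft^2


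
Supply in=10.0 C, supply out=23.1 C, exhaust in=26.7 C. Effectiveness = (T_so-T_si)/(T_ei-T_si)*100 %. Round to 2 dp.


eff = (23.1-10.0)/(26.7-10.0)*100 = 78.44 %

78.44 %


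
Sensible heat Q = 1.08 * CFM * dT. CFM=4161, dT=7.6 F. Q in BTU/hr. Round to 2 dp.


Q = 1.08 * 4161 * 7.6 = 34153.49 BTU/hr

34153.49 BTU/hr


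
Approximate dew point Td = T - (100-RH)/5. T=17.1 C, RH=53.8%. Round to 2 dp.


Td = 17.1 - (100-53.8)/5 = 7.86 C

7.86 C


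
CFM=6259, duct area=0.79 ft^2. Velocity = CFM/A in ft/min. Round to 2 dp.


V = 6259 / 0.79 = 7922.78 ft/min

7922.78 ft/min


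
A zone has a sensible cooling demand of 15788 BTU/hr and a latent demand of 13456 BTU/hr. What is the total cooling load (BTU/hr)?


Qt = 15788 + 13456 = 29244 BTU/hr

29244 BTU/hr


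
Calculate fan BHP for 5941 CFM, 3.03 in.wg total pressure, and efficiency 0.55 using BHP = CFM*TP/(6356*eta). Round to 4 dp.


BHP = 5941 * 3.03 / (6356 * 0.55) = 5.1494 hp

5.1494 hp


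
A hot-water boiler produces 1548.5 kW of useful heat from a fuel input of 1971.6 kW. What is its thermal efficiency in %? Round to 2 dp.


eta = (1548.5/1971.6)*100 = 78.54 %

78.54 %


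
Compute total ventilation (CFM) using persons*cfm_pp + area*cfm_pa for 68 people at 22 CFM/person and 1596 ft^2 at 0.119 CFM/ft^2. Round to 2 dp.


Total = 68*22 + 1596*0.119 = 1685.92 CFM

1685.92 CFM


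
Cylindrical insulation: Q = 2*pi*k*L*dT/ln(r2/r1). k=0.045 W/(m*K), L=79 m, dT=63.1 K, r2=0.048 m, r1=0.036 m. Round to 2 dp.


Q = 2*pi*0.045*79*63.1/ln(0.048/0.036) = 4899.32 W

4899.32 W


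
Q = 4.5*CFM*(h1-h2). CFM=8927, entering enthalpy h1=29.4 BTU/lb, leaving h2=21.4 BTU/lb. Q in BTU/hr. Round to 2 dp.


Q = 4.5 * 8927 * (29.4 - 21.4) = 321372.00 BTU/hr

321372.00 BTU/hr


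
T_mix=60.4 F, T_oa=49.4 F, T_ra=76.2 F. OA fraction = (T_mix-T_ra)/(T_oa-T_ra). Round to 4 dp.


frac = (60.4 - 76.2) / (49.4 - 76.2) = 0.5896

0.5896


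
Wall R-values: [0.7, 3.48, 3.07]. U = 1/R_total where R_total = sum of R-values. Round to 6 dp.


R_total = 0.7 + 3.48 + 3.07 = 7.25
U = 1/7.25 = 0.137931

0.137931


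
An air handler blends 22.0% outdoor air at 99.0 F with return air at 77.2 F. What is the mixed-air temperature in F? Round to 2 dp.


T_mix = 77.2 + (22.0/100)*(99.0-77.2) = 82.00 F

82.00 F


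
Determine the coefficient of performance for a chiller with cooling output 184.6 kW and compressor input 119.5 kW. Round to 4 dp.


COP = 184.6 / 119.5 = 1.5448

1.5448


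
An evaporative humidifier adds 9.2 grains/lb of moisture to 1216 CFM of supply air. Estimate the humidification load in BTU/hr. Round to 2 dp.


Q = 0.68 * 1216 * 9.2 = 7607.30 BTU/hr

7607.30 BTU/hr


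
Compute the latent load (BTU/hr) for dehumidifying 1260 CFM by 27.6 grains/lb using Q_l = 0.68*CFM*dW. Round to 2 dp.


Q = 0.68 * 1260 * 27.6 = 23647.68 BTU/hr

23647.68 BTU/hr


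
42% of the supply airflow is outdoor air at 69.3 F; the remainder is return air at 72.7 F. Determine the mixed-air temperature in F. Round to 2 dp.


T_mix = 0.42*69.3 + 0.58*72.7 = 71.27 F

71.27 F


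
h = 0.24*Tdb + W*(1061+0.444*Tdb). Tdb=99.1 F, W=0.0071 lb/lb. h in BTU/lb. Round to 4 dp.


h = 0.24*99.1 + 0.0071*(1061+0.444*99.1) = 31.6295 BTU/lb

31.6295 BTU/lb


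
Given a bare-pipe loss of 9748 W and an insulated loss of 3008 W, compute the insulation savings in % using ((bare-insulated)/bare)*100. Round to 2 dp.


Savings = ((9748-3008)/9748)*100 = 69.14 %

69.14 %


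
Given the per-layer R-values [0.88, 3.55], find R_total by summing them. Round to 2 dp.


R_total = 0.88 + 3.55 = 4.43

4.43


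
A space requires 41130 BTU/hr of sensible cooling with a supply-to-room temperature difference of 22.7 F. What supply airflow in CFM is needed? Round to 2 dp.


CFM = 41130 / (1.08 * 22.7) = 1677.68

1677.68 CFM


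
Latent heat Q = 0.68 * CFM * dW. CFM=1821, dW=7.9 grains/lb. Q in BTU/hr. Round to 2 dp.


Q = 0.68 * 1821 * 7.9 = 9782.41 BTU/hr

9782.41 BTU/hr


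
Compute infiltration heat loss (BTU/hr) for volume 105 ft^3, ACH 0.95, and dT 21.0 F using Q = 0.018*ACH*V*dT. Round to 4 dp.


Q = 0.018 * 0.95 * 105 * 21.0 = 37.7055 BTU/hr

37.7055 BTU/hr


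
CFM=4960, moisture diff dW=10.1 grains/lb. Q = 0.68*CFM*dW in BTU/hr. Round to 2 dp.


Q = 0.68 * 4960 * 10.1 = 34065.28 BTU/hr

34065.28 BTU/hr


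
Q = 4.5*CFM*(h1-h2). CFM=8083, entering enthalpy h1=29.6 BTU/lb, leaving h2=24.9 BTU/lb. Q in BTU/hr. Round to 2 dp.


Q = 4.5 * 8083 * (29.6 - 24.9) = 170955.45 BTU/hr

170955.45 BTU/hr


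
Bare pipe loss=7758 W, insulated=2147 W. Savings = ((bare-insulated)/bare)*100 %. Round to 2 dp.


Savings = ((7758-2147)/7758)*100 = 72.33 %

72.33 %


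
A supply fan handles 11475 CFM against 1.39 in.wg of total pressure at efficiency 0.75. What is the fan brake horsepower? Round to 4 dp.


BHP = 11475 * 1.39 / (6356 * 0.75) = 3.3460 hp

3.3460 hp


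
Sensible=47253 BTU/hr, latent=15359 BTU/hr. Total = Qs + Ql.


Qt = 47253 + 15359 = 62612 BTU/hr

62612 BTU/hr


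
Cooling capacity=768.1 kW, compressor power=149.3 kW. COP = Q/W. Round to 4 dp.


COP = 768.1 / 149.3 = 5.1447

5.1447


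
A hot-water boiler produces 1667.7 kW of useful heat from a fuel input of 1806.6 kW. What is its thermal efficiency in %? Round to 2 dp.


eta = (1667.7/1806.6)*100 = 92.31 %

92.31 %


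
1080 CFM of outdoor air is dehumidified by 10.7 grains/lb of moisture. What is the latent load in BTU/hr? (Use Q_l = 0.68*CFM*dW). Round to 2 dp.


Q = 0.68 * 1080 * 10.7 = 7858.08 BTU/hr

7858.08 BTU/hr


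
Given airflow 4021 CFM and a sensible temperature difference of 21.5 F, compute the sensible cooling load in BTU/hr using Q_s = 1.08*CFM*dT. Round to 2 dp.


Q = 1.08 * 4021 * 21.5 = 93367.62 BTU/hr

93367.62 BTU/hr


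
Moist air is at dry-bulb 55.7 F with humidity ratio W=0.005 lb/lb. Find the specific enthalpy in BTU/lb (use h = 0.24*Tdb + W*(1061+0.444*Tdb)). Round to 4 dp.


h = 0.24*55.7 + 0.005*(1061+0.444*55.7) = 18.7967 BTU/lb

18.7967 BTU/lb


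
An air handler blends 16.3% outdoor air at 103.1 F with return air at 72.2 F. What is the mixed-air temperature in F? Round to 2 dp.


T_mix = 72.2 + (16.3/100)*(103.1-72.2) = 77.24 F

77.24 F


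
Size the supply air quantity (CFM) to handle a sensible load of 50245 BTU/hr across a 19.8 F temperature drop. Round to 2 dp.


CFM = 50245 / (1.08 * 19.8) = 2349.65

2349.65 CFM


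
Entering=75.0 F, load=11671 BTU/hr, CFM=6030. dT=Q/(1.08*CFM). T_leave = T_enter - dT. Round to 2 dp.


dT = 11671/(1.08*6030) = 1.7921
T_leave = 75.0 - 1.7921 = 73.21 F

73.21 F


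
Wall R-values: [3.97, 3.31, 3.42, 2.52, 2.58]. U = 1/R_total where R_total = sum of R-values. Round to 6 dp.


R_total = 3.97 + 3.31 + 3.42 + 2.52 + 2.58 = 15.80
U = 1/15.80 = 0.063291

0.063291


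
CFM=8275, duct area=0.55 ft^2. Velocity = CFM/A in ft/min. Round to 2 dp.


V = 8275 / 0.55 = 15045.45 ft/min

15045.45 ft/min


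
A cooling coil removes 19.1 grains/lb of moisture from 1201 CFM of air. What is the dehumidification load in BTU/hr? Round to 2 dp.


Q = 0.68 * 1201 * 19.1 = 15598.59 BTU/hr

15598.59 BTU/hr


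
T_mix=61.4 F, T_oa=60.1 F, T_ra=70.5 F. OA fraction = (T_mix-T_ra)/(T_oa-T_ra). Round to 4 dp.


frac = (61.4 - 70.5) / (60.1 - 70.5) = 0.8750

0.8750


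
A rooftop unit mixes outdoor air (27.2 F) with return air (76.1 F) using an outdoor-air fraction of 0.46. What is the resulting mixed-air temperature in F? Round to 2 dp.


T_mix = 0.46*27.2 + 0.54*76.1 = 53.61 F

53.61 F


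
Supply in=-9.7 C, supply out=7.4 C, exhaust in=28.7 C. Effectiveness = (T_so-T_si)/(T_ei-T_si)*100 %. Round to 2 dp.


eff = (7.4-(-9.7))/(28.7-(-9.7))*100 = 44.53 %

44.53 %


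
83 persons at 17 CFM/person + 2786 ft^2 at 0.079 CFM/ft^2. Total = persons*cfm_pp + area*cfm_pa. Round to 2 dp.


Total = 83*17 + 2786*0.079 = 1631.09 CFM

1631.09 CFM


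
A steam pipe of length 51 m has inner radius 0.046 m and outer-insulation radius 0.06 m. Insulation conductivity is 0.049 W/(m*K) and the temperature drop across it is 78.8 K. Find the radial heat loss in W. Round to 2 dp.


Q = 2*pi*0.049*51*78.8/ln(0.06/0.046) = 4656.67 W

4656.67 W


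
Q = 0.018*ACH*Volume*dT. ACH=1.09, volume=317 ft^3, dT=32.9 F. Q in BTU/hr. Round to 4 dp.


Q = 0.018 * 1.09 * 317 * 32.9 = 204.6229 BTU/hr

204.6229 BTU/hr


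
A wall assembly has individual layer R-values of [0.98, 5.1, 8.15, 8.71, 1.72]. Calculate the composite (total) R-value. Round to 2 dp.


R_total = 0.98 + 5.1 + 8.15 + 8.71 + 1.72 = 24.66

24.66


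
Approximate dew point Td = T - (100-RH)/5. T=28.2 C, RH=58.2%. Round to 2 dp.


Td = 28.2 - (100-58.2)/5 = 19.84 C

19.84 C


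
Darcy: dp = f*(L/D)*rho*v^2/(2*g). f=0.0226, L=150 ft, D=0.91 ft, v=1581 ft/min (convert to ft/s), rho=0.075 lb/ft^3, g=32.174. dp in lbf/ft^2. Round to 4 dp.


v_fps = 1581/60 = 26.35 ft/s
dp = 0.0226*(150/0.91)*0.075*26.35^2/(2*32.174) = 3.0147 lbf/ft^2

3.0147 lbf/ft^2


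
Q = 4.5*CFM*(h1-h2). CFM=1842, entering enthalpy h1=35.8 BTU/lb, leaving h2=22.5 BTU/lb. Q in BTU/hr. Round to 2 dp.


Q = 4.5 * 1842 * (35.8 - 22.5) = 110243.70 BTU/hr

110243.70 BTU/hr


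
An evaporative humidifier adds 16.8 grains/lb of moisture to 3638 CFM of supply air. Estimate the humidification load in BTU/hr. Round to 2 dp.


Q = 0.68 * 3638 * 16.8 = 41560.51 BTU/hr

41560.51 BTU/hr


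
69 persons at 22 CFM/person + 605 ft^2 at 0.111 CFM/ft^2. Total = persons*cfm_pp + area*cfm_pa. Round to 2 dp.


Total = 69*22 + 605*0.111 = 1585.16 CFM

1585.16 CFM


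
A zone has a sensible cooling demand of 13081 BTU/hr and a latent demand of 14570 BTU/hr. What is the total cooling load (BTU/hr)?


Qt = 13081 + 14570 = 27651 BTU/hr

27651 BTU/hr


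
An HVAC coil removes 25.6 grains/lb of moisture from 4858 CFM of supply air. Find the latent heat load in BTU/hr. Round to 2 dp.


Q = 0.68 * 4858 * 25.6 = 84568.06 BTU/hr

84568.06 BTU/hr


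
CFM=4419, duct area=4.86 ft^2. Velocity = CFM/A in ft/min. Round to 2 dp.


V = 4419 / 4.86 = 909.26 ft/min

909.26 ft/min


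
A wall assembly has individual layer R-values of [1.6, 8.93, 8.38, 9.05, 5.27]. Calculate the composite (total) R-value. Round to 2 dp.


R_total = 1.6 + 8.93 + 8.38 + 9.05 + 5.27 = 33.23

33.23


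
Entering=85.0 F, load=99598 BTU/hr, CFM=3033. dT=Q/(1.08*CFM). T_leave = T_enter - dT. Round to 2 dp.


dT = 99598/(1.08*3033) = 30.4057
T_leave = 85.0 - 30.4057 = 54.59 F

54.59 F


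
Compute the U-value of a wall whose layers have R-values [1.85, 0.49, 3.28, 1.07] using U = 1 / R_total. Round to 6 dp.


R_total = 1.85 + 0.49 + 3.28 + 1.07 = 6.69
U = 1/6.69 = 0.149477

0.149477


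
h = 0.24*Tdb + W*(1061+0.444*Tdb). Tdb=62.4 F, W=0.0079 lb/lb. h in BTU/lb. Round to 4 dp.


h = 0.24*62.4 + 0.0079*(1061+0.444*62.4) = 23.5768 BTU/lb

23.5768 BTU/lb


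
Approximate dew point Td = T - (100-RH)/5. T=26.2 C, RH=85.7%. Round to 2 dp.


Td = 26.2 - (100-85.7)/5 = 23.34 C

23.34 C


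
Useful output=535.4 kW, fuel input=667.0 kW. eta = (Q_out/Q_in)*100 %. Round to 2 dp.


eta = (535.4/667.0)*100 = 80.27 %

80.27 %


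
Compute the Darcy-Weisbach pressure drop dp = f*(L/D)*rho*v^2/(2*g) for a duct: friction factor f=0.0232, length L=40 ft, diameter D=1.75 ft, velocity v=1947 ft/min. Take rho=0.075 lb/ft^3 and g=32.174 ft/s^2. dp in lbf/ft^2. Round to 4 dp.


v_fps = 1947/60 = 32.45 ft/s
dp = 0.0232*(40/1.75)*0.075*32.45^2/(2*32.174) = 0.6508 lbf/ft^2

0.6508 lbf/ft^2
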